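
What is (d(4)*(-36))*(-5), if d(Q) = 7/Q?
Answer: 315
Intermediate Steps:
(d(4)*(-36))*(-5) = ((7/4)*(-36))*(-5) = -63*(-5) = 315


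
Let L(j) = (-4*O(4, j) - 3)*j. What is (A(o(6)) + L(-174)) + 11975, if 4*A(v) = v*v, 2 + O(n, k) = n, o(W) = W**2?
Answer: 14213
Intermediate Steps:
O(n, k) = -2 + n
A(v) = v**2/4 (A(v) = (v*v)/4 = v**2/4)
L(j) = -11*j (L(j) = (-4*(-2 + 4) - 3)*j = (-4*2 - 3)*j = (-8 - 3)*j = -11*j)
(A(o(6)) + L(-174)) + 11975 = ((6**2)**2/4 - 11*(-174)) + 11975 = ((1/4)*36**2 + 1914) + 11975 = ((1/4)*1296 + 1914) + 11975 = (324 + 1914) + 11975 = 2238 + 11975 = 14213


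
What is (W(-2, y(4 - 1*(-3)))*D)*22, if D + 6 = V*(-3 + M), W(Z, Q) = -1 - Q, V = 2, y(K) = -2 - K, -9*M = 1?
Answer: -19360/9 ≈ -2151.1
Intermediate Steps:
M = -1/9 (M = -1/9*1 = -1/9 ≈ -0.11111)
D = -110/9 (D = -6 + 2*(-3 - 1/9) = -6 + 2*(-28/9) = -6 - 56/9 = -110/9 ≈ -12.222)
(W(-2, y(4 - 1*(-3)))*D)*22 = ((-1 - (-2 - (4 - 1*(-3))))*(-110/9))*22 = ((-1 - (-2 - (4 + 3)))*(-110/9))*22 = ((-1 - (-2 - 1*7))*(-110/9))*22 = ((-1 - (-2 - 7))*(-110/9))*22 = ((-1 - 1*(-9))*(-110/9))*22 = ((-1 + 9)*(-110/9))*22 = (8*(-110/9))*22 = -880/9*22 = -19360/9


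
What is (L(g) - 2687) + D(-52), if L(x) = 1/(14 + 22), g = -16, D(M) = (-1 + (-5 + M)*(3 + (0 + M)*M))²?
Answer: 857105543269/36 ≈ 2.3808e+10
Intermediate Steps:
D(M) = (-1 + (-5 + M)*(3 + M²))² (D(M) = (-1 + (-5 + M)*(3 + M*M))² = (-1 + (-5 + M)*(3 + M²))²)
L(x) = 1/36
(L(g) - 2687) + D(-52) = (1/36 - 2687) + (-16 + (-52)³ - 5*(-52)² + 3*(-52))² = -96731/36 + (-16 - 140608 - 5*2704 - 156)² = -96731/36 + (-16 - 140608 - 13520 - 156)² = -96731/36 + (-154300)² = -96731/36 + 23808490000 = 857105543269/36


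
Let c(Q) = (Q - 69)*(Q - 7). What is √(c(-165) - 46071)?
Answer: 3*I*√647 ≈ 76.309*I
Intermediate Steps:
c(Q) = (-69 + Q)*(-7 + Q)
√(c(-165) - 46071) = √((483 + (-165)² - 76*(-165)) - 46071) = √((483 + 27225 + 12540) - 46071) = √(40248 - 46071) = √(-5823) = 3*I*√647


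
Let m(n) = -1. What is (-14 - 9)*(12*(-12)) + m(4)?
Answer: 3311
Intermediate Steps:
(-14 - 9)*(12*(-12)) + m(4) = (-14 - 9)*(12*(-12)) - 1 = -23*(-144) - 1 = 3312 - 1 = 3311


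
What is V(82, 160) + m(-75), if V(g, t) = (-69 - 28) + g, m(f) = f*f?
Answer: 5610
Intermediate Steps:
m(f) = f²
V(g, t) = -97 + g
V(82, 160) + m(-75) = (-97 + 82) + (-75)² = -15 + 5625 = 5610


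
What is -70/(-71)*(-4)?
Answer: -280/71 ≈ -3.9437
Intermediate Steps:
-70/(-71)*(-4) = -70*(-1/71)*(-4) = (70/71)*(-4) = -280/71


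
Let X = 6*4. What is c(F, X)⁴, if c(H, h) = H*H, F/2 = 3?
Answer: 1679616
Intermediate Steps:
F = 6 (F = 2*3 = 6)
X = 24
c(H, h) = H²
c(F, X)⁴ = (6²)⁴ = 36⁴ = 1679616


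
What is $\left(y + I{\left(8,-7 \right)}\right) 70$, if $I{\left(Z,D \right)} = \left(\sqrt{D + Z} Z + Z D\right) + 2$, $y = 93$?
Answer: $3290$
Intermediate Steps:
$I{\left(Z,D \right)} = 2 + D Z + Z \sqrt{D + Z}$ ($I{\left(Z,D \right)} = \left(Z \sqrt{D + Z} + D Z\right) + 2 = \left(D Z + Z \sqrt{D + Z}\right) + 2 = 2 + D Z + Z \sqrt{D + Z}$)
$\left(y + I{\left(8,-7 \right)}\right) 70 = \left(93 + \left(2 - 56 + 8 \sqrt{-7 + 8}\right)\right) 70 = \left(93 + \left(2 - 56 + 8 \sqrt{1}\right)\right) 70 = \left(93 + \left(2 - 56 + 8 \cdot 1\right)\right) 70 = \left(93 + \left(2 - 56 + 8\right)\right) 70 = \left(93 - 46\right) 70 = 47 \cdot 70 = 3290$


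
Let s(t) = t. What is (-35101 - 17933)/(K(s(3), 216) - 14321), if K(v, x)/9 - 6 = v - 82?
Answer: 26517/7489 ≈ 3.5408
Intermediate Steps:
K(v, x) = -684 + 9*v (K(v, x) = 54 + 9*(v - 82) = 54 + 9*(-82 + v) = 54 + (-738 + 9*v) = -684 + 9*v)
(-35101 - 17933)/(K(s(3), 216) - 14321) = (-35101 - 17933)/((-684 + 9*3) - 14321) = -53034/((-684 + 27) - 14321) = -53034/(-657 - 14321) = -53034/(-14978) = -53034*(-1/14978) = 26517/7489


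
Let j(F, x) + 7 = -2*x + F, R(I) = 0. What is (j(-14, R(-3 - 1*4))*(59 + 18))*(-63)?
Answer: 101871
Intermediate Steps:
j(F, x) = -7 + F - 2*x (j(F, x) = -7 + (-2*x + F) = -7 + (F - 2*x) = -7 + F - 2*x)
(j(-14, R(-3 - 1*4))*(59 + 18))*(-63) = ((-7 - 14 - 2*0)*(59 + 18))*(-63) = ((-7 - 14 + 0)*77)*(-63) = -21*77*(-63) = -1617*(-63) = 101871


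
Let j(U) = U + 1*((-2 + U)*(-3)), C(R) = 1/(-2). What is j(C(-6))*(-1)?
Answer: -7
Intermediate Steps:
C(R) = -½
j(U) = 6 - 2*U (j(U) = U + 1*(6 - 3*U) = U + (6 - 3*U) = 6 - 2*U)
j(C(-6))*(-1) = (6 - 2*(-½))*(-1) = (6 + 1)*(-1) = 7*(-1) = -7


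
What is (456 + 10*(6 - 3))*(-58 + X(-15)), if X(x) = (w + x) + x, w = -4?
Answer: -44712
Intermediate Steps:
X(x) = -4 + 2*x (X(x) = (-4 + x) + x = -4 + 2*x)
(456 + 10*(6 - 3))*(-58 + X(-15)) = (456 + 10*(6 - 3))*(-58 + (-4 + 2*(-15))) = (456 + 10*3)*(-58 + (-4 - 30)) = (456 + 30)*(-58 - 34) = 486*(-92) = -44712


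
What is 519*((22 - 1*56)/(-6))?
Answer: 2941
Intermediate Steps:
519*((22 - 1*56)/(-6)) = 519*((22 - 56)*(-⅙)) = 519*(-34*(-⅙)) = 519*(17/3) = 2941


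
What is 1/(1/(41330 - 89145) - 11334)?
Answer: -47815/541935211 ≈ -8.8230e-5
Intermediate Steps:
1/(1/(41330 - 89145) - 11334) = 1/(1/(-47815) - 11334) = 1/(-1/47815 - 11334) = 1/(-541935211/47815) = -47815/541935211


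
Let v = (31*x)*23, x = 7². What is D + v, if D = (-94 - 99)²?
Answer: 72186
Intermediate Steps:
x = 49
D = 37249 (D = (-193)² = 37249)
v = 34937 (v = (31*49)*23 = 1519*23 = 34937)
D + v = 37249 + 34937 = 72186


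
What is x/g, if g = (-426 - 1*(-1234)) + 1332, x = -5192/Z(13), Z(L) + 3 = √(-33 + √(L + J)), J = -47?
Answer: 1298/(535*(3 - √(-33 + I*√34))) ≈ 0.1533 + 0.35441*I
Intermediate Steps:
Z(L) = -3 + √(-33 + √(-47 + L)) (Z(L) = -3 + √(-33 + √(L - 47)) = -3 + √(-33 + √(-47 + L)))
x = -5192/(-3 + √(-33 + I*√34)) (x = -5192/(-3 + √(-33 + √(-47 + 13))) = -5192/(-3 + √(-33 + √(-34))) = -5192/(-3 + √(-33 + I*√34)) ≈ 328.06 + 758.43*I)
g = 2140 (g = (-426 + 1234) + 1332 = 808 + 1332 = 2140)
x/g = (5192/(3 - √(-33 + I*√34)))/2140 = (5192/(3 - √(-33 + I*√34)))*(1/2140) = 1298/(535*(3 - √(-33 + I*√34)))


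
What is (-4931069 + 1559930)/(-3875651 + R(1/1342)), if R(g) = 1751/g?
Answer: 1123713/508603 ≈ 2.2094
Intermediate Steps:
(-4931069 + 1559930)/(-3875651 + R(1/1342)) = (-4931069 + 1559930)/(-3875651 + 1751/(1/1342)) = -3371139/(-3875651 + 1751/(1/1342)) = -3371139/(-3875651 + 1751*1342) = -3371139/(-3875651 + 2349842) = -3371139/(-1525809) = -3371139*(-1/1525809) = 1123713/508603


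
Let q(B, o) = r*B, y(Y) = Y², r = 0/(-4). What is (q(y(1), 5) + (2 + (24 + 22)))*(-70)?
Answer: -3360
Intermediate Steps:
r = 0 (r = 0*(-¼) = 0)
q(B, o) = 0 (q(B, o) = 0*B = 0)
(q(y(1), 5) + (2 + (24 + 22)))*(-70) = (0 + (2 + (24 + 22)))*(-70) = (0 + (2 + 46))*(-70) = (0 + 48)*(-70) = 48*(-70) = -3360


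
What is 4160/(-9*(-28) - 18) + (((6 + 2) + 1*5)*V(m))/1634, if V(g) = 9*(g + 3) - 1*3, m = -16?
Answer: 123700/7353 ≈ 16.823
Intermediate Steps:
V(g) = 24 + 9*g (V(g) = 9*(3 + g) - 3 = (27 + 9*g) - 3 = 24 + 9*g)
4160/(-9*(-28) - 18) + (((6 + 2) + 1*5)*V(m))/1634 = 4160/(-9*(-28) - 18) + (((6 + 2) + 1*5)*(24 + 9*(-16)))/1634 = 4160/(252 - 18) + ((8 + 5)*(24 - 144))*(1/1634) = 4160/234 + (13*(-120))*(1/1634) = 4160*(1/234) - 1560*1/1634 = 160/9 - 780/817 = 123700/7353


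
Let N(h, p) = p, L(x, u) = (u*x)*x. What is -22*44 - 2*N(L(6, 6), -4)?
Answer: -960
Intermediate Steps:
L(x, u) = u*x²
-22*44 - 2*N(L(6, 6), -4) = -22*44 - 2*(-4) = -968 + 8 = -960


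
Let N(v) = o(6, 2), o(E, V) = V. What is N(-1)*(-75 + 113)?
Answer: 76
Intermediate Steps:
N(v) = 2
N(-1)*(-75 + 113) = 2*(-75 + 113) = 2*38 = 76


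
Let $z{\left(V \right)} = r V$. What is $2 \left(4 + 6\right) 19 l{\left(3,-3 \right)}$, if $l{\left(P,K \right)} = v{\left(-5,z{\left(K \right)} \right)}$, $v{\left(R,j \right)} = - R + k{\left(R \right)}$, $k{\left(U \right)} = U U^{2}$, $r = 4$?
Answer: $-45600$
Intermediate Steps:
$k{\left(U \right)} = U^{3}$
$z{\left(V \right)} = 4 V$
$v{\left(R,j \right)} = R^{3} - R$ ($v{\left(R,j \right)} = - R + R^{3} = R^{3} - R$)
$l{\left(P,K \right)} = -120$ ($l{\left(P,K \right)} = \left(-5\right)^{3} - -5 = -125 + 5 = -120$)
$2 \left(4 + 6\right) 19 l{\left(3,-3 \right)} = 2 \left(4 + 6\right) 19 \left(-120\right) = 2 \cdot 10 \cdot 19 \left(-120\right) = 20 \cdot 19 \left(-120\right) = 380 \left(-120\right) = -45600$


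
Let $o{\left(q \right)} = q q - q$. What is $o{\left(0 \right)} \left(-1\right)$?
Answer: $0$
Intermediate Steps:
$o{\left(q \right)} = q^{2} - q$
$o{\left(0 \right)} \left(-1\right) = 0 \left(-1 + 0\right) \left(-1\right) = 0 \left(-1\right) \left(-1\right) = 0 \left(-1\right) = 0$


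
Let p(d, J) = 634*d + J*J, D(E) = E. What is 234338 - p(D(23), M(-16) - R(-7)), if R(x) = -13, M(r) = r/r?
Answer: 219560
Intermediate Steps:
M(r) = 1
p(d, J) = J² + 634*d (p(d, J) = 634*d + J² = J² + 634*d)
234338 - p(D(23), M(-16) - R(-7)) = 234338 - ((1 - 1*(-13))² + 634*23) = 234338 - ((1 + 13)² + 14582) = 234338 - (14² + 14582) = 234338 - (196 + 14582) = 234338 - 1*14778 = 234338 - 14778 = 219560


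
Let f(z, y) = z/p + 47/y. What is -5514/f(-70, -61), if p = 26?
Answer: 2186301/1373 ≈ 1592.4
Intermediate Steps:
f(z, y) = 47/y + z/26 (f(z, y) = z/26 + 47/y = 47/y + z/26)
-5514/f(-70, -61) = -5514/(47/(-61) + (1/26)*(-70)) = -5514/(47*(-1/61) - 35/13) = -5514/(-47/61 - 35/13) = -5514/(-2746/793) = -5514*(-793/2746) = 2186301/1373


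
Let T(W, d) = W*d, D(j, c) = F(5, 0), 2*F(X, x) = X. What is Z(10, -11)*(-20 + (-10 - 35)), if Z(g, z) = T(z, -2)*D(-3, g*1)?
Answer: -3575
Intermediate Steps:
F(X, x) = X/2
D(j, c) = 5/2 (D(j, c) = (½)*5 = 5/2)
Z(g, z) = -5*z (Z(g, z) = (z*(-2))*(5/2) = -2*z*(5/2) = -5*z)
Z(10, -11)*(-20 + (-10 - 35)) = (-5*(-11))*(-20 + (-10 - 35)) = 55*(-20 - 45) = 55*(-65) = -3575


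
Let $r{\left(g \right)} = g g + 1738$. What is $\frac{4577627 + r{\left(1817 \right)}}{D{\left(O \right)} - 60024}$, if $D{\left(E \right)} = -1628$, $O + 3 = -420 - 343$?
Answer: $- \frac{3940427}{30826} \approx -127.83$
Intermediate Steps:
$O = -766$ ($O = -3 - 763 = -766$)
$r{\left(g \right)} = 1738 + g^{2}$ ($r{\left(g \right)} = g^{2} + 1738 = 1738 + g^{2}$)
$\frac{4577627 + r{\left(1817 \right)}}{D{\left(O \right)} - 60024} = \frac{4577627 + \left(1738 + 1817^{2}\right)}{-1628 - 60024} = \frac{4577627 + \left(1738 + 3301489\right)}{-61652} = \left(4577627 + 3303227\right) \left(- \frac{1}{61652}\right) = 7880854 \left(- \frac{1}{61652}\right) = - \frac{3940427}{30826}$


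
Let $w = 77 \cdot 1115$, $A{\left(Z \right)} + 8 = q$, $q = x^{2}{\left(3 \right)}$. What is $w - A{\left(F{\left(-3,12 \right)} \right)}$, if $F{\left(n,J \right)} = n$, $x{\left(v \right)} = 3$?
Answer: $85854$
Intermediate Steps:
$q = 9$ ($q = 3^{2} = 9$)
$A{\left(Z \right)} = 1$ ($A{\left(Z \right)} = -8 + 9 = 1$)
$w = 85855$
$w - A{\left(F{\left(-3,12 \right)} \right)} = 85855 - 1 = 85854$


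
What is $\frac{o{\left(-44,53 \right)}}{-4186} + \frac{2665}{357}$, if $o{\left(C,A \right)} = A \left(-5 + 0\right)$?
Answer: $\frac{1607185}{213486} \approx 7.5283$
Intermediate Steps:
$o{\left(C,A \right)} = - 5 A$ ($o{\left(C,A \right)} = A \left(-5\right) = - 5 A$)
$\frac{o{\left(-44,53 \right)}}{-4186} + \frac{2665}{357} = \frac{\left(-5\right) 53}{-4186} + \frac{2665}{357} = \left(-265\right) \left(- \frac{1}{4186}\right) + 2665 \cdot \frac{1}{357} = \frac{265}{4186} + \frac{2665}{357} = \frac{1607185}{213486}$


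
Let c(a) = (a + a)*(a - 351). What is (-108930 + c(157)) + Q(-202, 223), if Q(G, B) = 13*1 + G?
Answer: -170035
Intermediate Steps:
Q(G, B) = 13 + G
c(a) = 2*a*(-351 + a) (c(a) = (2*a)*(-351 + a) = 2*a*(-351 + a))
(-108930 + c(157)) + Q(-202, 223) = (-108930 + 2*157*(-351 + 157)) + (13 - 202) = (-108930 + 2*157*(-194)) - 189 = (-108930 - 60916) - 189 = -169846 - 189 = -170035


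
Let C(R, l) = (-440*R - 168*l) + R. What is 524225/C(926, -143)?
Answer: -104845/76498 ≈ -1.3706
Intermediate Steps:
C(R, l) = -439*R - 168*l
524225/C(926, -143) = 524225/(-439*926 - 168*(-143)) = 524225/(-406514 + 24024) = 524225/(-382490) = 524225*(-1/382490) = -104845/76498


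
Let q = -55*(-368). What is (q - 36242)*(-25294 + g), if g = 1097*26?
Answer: -51654456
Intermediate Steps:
g = 28522
q = 20240
(q - 36242)*(-25294 + g) = (20240 - 36242)*(-25294 + 28522) = -16002*3228 = -51654456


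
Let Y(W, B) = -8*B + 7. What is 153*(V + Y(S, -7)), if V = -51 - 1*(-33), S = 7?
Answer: 6885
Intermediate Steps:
Y(W, B) = 7 - 8*B
V = -18 (V = -51 + 33 = -18)
153*(V + Y(S, -7)) = 153*(-18 + (7 - 8*(-7))) = 153*(-18 + (7 + 56)) = 153*(-18 + 63) = 153*45 = 6885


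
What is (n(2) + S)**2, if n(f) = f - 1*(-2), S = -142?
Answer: 19044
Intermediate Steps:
n(f) = 2 + f (n(f) = f + 2 = 2 + f)
(n(2) + S)**2 = ((2 + 2) - 142)**2 = (4 - 142)**2 = (-138)**2 = 19044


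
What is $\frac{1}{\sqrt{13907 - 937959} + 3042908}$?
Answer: $\frac{760727}{2314822505129} - \frac{i \sqrt{231013}}{4629645010258} \approx 3.2863 \cdot 10^{-7} - 1.0382 \cdot 10^{-10} i$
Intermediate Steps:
$\frac{1}{\sqrt{13907 - 937959} + 3042908} = \frac{1}{\sqrt{-924052} + 3042908} = \frac{1}{2 i \sqrt{231013} + 3042908} = \frac{1}{3042908 + 2 i \sqrt{231013}}$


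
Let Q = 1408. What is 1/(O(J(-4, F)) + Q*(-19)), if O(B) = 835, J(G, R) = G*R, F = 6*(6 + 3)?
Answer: -1/25917 ≈ -3.8585e-5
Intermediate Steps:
F = 54 (F = 6*9 = 54)
1/(O(J(-4, F)) + Q*(-19)) = 1/(835 + 1408*(-19)) = 1/(835 - 26752) = 1/(-25917) = -1/25917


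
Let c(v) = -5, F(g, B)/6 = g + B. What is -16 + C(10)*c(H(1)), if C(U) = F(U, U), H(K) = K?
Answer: -616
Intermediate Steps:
F(g, B) = 6*B + 6*g (F(g, B) = 6*(g + B) = 6*(B + g) = 6*B + 6*g)
C(U) = 12*U (C(U) = 6*U + 6*U = 12*U)
-16 + C(10)*c(H(1)) = -16 + (12*10)*(-5) = -16 + 120*(-5) = -16 - 600 = -616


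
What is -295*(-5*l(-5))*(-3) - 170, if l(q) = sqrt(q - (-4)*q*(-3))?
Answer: -170 - 4425*sqrt(55) ≈ -32987.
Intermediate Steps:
l(q) = sqrt(11)*sqrt(-q) (l(q) = sqrt(q + (4*q)*(-3)) = sqrt(q - 12*q) = sqrt(-11*q) = sqrt(11)*sqrt(-q))
-295*(-5*l(-5))*(-3) - 170 = -295*(-5*sqrt(11)*sqrt(-1*(-5)))*(-3) - 170 = -295*(-5*sqrt(11)*sqrt(5))*(-3) - 170 = -295*(-5*sqrt(55))*(-3) - 170 = -4425*sqrt(55) - 170 = -170 - 4425*sqrt(55)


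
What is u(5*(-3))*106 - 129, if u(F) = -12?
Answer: -1401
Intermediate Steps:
u(5*(-3))*106 - 129 = -12*106 - 129 = -1272 - 129 = -1401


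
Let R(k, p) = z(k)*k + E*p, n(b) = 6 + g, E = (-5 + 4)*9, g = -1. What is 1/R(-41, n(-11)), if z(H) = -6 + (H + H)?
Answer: 1/3563 ≈ 0.00028066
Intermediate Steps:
z(H) = -6 + 2*H
E = -9 (E = -1*9 = -9)
n(b) = 5 (n(b) = 6 - 1 = 5)
R(k, p) = -9*p + k*(-6 + 2*k) (R(k, p) = (-6 + 2*k)*k - 9*p = k*(-6 + 2*k) - 9*p = -9*p + k*(-6 + 2*k))
1/R(-41, n(-11)) = 1/(-9*5 + 2*(-41)*(-3 - 41)) = 1/(-45 + 2*(-41)*(-44)) = 1/(-45 + 3608) = 1/3563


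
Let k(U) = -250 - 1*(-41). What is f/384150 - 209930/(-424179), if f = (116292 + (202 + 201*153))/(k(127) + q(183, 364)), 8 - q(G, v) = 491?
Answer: 2654457651847/5369536528200 ≈ 0.49436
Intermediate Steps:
k(U) = -209 (k(U) = -250 + 41 = -209)
q(G, v) = -483 (q(G, v) = 8 - 1*491 = 8 - 491 = -483)
f = -147247/692 (f = (116292 + (202 + 201*153))/(-209 - 483) = (116292 + (202 + 30753))/(-692) = (116292 + 30955)*(-1/692) = 147247*(-1/692) = -147247/692 ≈ -212.78)
f/384150 - 209930/(-424179) = -147247/692/384150 - 209930/(-424179) = -147247/692*1/384150 - 209930*(-1/424179) = -147247/265831800 + 29990/60597 = 2654457651847/5369536528200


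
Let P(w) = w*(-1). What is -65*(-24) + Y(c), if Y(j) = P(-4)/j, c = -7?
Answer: 10916/7 ≈ 1559.4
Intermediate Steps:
P(w) = -w
Y(j) = 4/j (Y(j) = (-1*(-4))/j = 4/j)
-65*(-24) + Y(c) = -65*(-24) + 4/(-7) = 1560 + 4*(-1/7) = 1560 - 4/7 = 10916/7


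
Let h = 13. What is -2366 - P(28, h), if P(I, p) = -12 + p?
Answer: -2367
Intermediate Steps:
-2366 - P(28, h) = -2366 - (-12 + 13) = -2366 - 1*1 = -2366 - 1 = -2367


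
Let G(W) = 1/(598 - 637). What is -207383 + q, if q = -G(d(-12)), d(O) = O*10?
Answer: -8087936/39 ≈ -2.0738e+5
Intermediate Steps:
d(O) = 10*O
G(W) = -1/39 (G(W) = 1/(-39) = -1/39)
q = 1/39 (q = -1*(-1/39) = 1/39 ≈ 0.025641)
-207383 + q = -207383 + 1/39 = -8087936/39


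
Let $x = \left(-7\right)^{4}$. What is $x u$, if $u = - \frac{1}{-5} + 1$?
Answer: $\frac{14406}{5} \approx 2881.2$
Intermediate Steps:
$x = 2401$
$u = \frac{6}{5}$ ($u = \left(-1\right) \left(- \frac{1}{5}\right) + 1 = \frac{1}{5} + 1 = \frac{6}{5} \approx 1.2$)
$x u = 2401 \cdot \frac{6}{5} = \frac{14406}{5}$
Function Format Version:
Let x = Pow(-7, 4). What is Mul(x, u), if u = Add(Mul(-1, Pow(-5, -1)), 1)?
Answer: Rational(14406, 5) ≈ 2881.2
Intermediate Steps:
x = 2401
u = Rational(6, 5) (u = Add(Mul(-1, Rational(-1, 5)), 1) = Add(Rational(1, 5), 1) = Rational(6, 5) ≈ 1.2000)
Mul(x, u) = Mul(2401, Rational(6, 5)) = Rational(14406, 5)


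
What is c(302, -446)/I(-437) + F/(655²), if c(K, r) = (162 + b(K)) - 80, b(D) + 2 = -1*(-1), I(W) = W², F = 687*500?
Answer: 2625304101/3277219009 ≈ 0.80108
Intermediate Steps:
F = 343500
b(D) = -1 (b(D) = -2 - 1*(-1) = -2 + 1 = -1)
c(K, r) = 81 (c(K, r) = (162 - 1) - 80 = 161 - 80 = 81)
c(302, -446)/I(-437) + F/(655²) = 81/((-437)²) + 343500/(655²) = 81/190969 + 343500/429025 = 81*(1/190969) + 343500*(1/429025) = 81/190969 + 13740/17161 = 2625304101/3277219009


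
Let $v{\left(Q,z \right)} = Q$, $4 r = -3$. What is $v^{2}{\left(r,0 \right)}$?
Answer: $\frac{9}{16} \approx 0.5625$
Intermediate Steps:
$r = - \frac{3}{4}$ ($r = \frac{1}{4} \left(-3\right) = - \frac{3}{4} \approx -0.75$)
$v^{2}{\left(r,0 \right)} = \left(- \frac{3}{4}\right)^{2} = \frac{9}{16}$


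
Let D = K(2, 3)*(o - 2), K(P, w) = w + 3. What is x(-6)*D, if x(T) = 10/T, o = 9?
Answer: -70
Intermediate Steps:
K(P, w) = 3 + w
D = 42 (D = (3 + 3)*(9 - 2) = 6*7 = 42)
x(-6)*D = (10/(-6))*42 = (10*(-⅙))*42 = -5/3*42 = -70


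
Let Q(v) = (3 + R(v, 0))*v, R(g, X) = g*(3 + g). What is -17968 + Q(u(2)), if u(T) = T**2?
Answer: -17844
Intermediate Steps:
Q(v) = v*(3 + v*(3 + v)) (Q(v) = (3 + v*(3 + v))*v = v*(3 + v*(3 + v)))
-17968 + Q(u(2)) = -17968 + 2**2*(3 + 2**2*(3 + 2**2)) = -17968 + 4*(3 + 4*(3 + 4)) = -17968 + 4*(3 + 4*7) = -17968 + 4*(3 + 28) = -17968 + 4*31 = -17968 + 124 = -17844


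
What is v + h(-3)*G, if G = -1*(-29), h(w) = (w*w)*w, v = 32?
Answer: -751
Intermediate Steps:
h(w) = w**3 (h(w) = w**2*w = w**3)
G = 29
v + h(-3)*G = 32 + (-3)**3*29 = 32 - 27*29 = 32 - 783 = -751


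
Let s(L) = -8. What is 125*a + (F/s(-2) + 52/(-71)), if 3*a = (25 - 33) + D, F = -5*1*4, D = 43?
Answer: 622003/426 ≈ 1460.1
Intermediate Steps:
F = -20 (F = -5*4 = -20)
a = 35/3 (a = ((25 - 33) + 43)/3 = (-8 + 43)/3 = (⅓)*35 = 35/3 ≈ 11.667)
125*a + (F/s(-2) + 52/(-71)) = 125*(35/3) + (-20/(-8) + 52/(-71)) = 4375/3 + (-20*(-⅛) + 52*(-1/71)) = 4375/3 + (5/2 - 52/71) = 4375/3 + 251/142 = 622003/426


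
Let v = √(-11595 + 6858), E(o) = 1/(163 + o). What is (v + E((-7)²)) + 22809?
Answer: 4835509/212 + I*√4737 ≈ 22809.0 + 68.826*I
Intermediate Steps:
v = I*√4737 (v = √(-4737) = I*√4737 ≈ 68.826*I)
(v + E((-7)²)) + 22809 = (I*√4737 + 1/(163 + (-7)²)) + 22809 = (I*√4737 + 1/(163 + 49)) + 22809 = (I*√4737 + 1/212) + 22809 = (1/212 + I*√4737) + 22809 = 4835509/212 + I*√4737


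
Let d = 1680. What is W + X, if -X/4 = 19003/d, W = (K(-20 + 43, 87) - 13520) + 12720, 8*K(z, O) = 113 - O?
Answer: -176819/210 ≈ -842.00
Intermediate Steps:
K(z, O) = 113/8 - O/8 (K(z, O) = (113 - O)/8 = 113/8 - O/8)
W = -3187/4 (W = ((113/8 - ⅛*87) - 13520) + 12720 = ((113/8 - 87/8) - 13520) + 12720 = (13/4 - 13520) + 12720 = -54067/4 + 12720 = -3187/4 ≈ -796.75)
X = -19003/420 (X = -76012/1680 = -4*19003/1680 = -19003/420 ≈ -45.245)
W + X = -3187/4 - 19003/420 = -176819/210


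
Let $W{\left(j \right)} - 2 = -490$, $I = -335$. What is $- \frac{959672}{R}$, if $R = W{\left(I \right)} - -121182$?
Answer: $- \frac{68548}{8621} \approx -7.9513$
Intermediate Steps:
$W{\left(j \right)} = -488$ ($W{\left(j \right)} = 2 - 490 = -488$)
$R = 120694$ ($R = -488 - -121182 = -488 + 121182 = 120694$)
$- \frac{959672}{R} = - \frac{959672}{120694} = \left(-959672\right) \frac{1}{120694} = - \frac{68548}{8621}$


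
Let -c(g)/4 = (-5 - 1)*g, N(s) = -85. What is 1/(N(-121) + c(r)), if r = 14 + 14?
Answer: 1/587 ≈ 0.0017036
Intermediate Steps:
r = 28
c(g) = 24*g (c(g) = -4*(-5 - 1)*g = -(-24)*g = 24*g)
1/(N(-121) + c(r)) = 1/(-85 + 24*28) = 1/(-85 + 672) = 1/587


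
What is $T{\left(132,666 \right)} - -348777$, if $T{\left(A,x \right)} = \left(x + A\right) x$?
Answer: $880245$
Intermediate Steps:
$T{\left(A,x \right)} = x \left(A + x\right)$ ($T{\left(A,x \right)} = \left(A + x\right) x = x \left(A + x\right)$)
$T{\left(132,666 \right)} - -348777 = 666 \left(132 + 666\right) - -348777 = 666 \cdot 798 + 348777 = 531468 + 348777 = 880245$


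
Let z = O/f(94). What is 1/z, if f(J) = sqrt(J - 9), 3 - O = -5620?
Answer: sqrt(85)/5623 ≈ 0.0016396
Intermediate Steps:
O = 5623 (O = 3 - 1*(-5620) = 3 + 5620 = 5623)
f(J) = sqrt(-9 + J)
z = 5623*sqrt(85)/85 (z = 5623/(sqrt(-9 + 94)) = 5623/(sqrt(85)) = 5623*(sqrt(85)/85) = 5623*sqrt(85)/85 ≈ 609.90)
1/z = 1/(5623*sqrt(85)/85) = sqrt(85)/5623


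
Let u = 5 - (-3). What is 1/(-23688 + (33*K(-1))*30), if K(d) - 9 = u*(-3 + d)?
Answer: -1/46458 ≈ -2.1525e-5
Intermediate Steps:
u = 8 (u = 5 - 1*(-3) = 5 + 3 = 8)
K(d) = -15 + 8*d (K(d) = 9 + 8*(-3 + d) = 9 + (-24 + 8*d) = -15 + 8*d)
1/(-23688 + (33*K(-1))*30) = 1/(-23688 + (33*(-15 + 8*(-1)))*30) = 1/(-23688 + (33*(-15 - 8))*30) = 1/(-23688 + (33*(-23))*30) = 1/(-23688 - 759*30) = 1/(-23688 - 22770) = 1/(-46458) = -1/46458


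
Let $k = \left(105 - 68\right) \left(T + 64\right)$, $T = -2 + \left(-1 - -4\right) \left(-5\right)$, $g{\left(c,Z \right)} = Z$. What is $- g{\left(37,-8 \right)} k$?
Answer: $13912$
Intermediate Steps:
$T = -17$ ($T = -2 + \left(-1 + 4\right) \left(-5\right) = -2 + 3 \left(-5\right) = -2 - 15 = -17$)
$k = 1739$ ($k = \left(105 - 68\right) \left(-17 + 64\right) = 37 \cdot 47 = 1739$)
$- g{\left(37,-8 \right)} k = - \left(-8\right) 1739 = \left(-1\right) \left(-13912\right) = 13912$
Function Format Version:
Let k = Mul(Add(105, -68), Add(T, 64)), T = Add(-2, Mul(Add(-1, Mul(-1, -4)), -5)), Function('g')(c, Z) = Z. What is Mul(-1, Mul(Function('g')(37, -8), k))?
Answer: 13912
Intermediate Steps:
T = -17 (T = Add(-2, Mul(Add(-1, 4), -5)) = Add(-2, Mul(3, -5)) = Add(-2, -15) = -17)
k = 1739 (k = Mul(Add(105, -68), Add(-17, 64)) = Mul(37, 47) = 1739)
Mul(-1, Mul(Function('g')(37, -8), k)) = Mul(-1, Mul(-8, 1739)) = Mul(-1, -13912) = 13912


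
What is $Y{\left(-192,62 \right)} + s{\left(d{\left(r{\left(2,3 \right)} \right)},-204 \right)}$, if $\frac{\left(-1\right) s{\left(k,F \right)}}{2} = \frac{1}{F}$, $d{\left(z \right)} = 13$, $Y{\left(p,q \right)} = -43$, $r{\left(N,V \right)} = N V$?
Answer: $- \frac{4385}{102} \approx -42.99$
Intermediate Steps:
$s{\left(k,F \right)} = - \frac{2}{F}$
$Y{\left(-192,62 \right)} + s{\left(d{\left(r{\left(2,3 \right)} \right)},-204 \right)} = -43 - \frac{2}{-204} = -43 - - \frac{1}{102} = -43 + \frac{1}{102} = - \frac{4385}{102}$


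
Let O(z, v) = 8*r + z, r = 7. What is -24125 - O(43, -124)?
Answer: -24224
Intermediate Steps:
O(z, v) = 56 + z (O(z, v) = 8*7 + z = 56 + z)
-24125 - O(43, -124) = -24125 - (56 + 43) = -24125 - 1*99 = -24125 - 99 = -24224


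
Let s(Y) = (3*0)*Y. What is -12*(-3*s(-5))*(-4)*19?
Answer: 0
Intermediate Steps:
s(Y) = 0 (s(Y) = 0*Y = 0)
-12*(-3*s(-5))*(-4)*19 = -12*(-3*0)*(-4)*19 = -0*(-4)*19 = -12*0*19 = 0*19 = 0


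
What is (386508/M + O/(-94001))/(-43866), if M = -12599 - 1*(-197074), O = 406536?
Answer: 6443931682/126778840846725 ≈ 5.0828e-5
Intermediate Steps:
M = 184475 (M = -12599 + 197074 = 184475)
(386508/M + O/(-94001))/(-43866) = (386508/184475 + 406536/(-94001))/(-43866) = (386508*(1/184475) + 406536*(-1/94001))*(-1/43866) = (386508/184475 - 406536/94001)*(-1/43866) = -38663590092/17340834475*(-1/43866) = 6443931682/126778840846725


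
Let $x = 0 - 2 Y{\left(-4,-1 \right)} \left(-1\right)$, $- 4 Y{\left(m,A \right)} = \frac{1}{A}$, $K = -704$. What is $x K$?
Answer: $-352$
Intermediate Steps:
$Y{\left(m,A \right)} = - \frac{1}{4 A}$
$x = \frac{1}{2}$ ($x = 0 - 2 - \frac{1}{4 \left(-1\right)} \left(-1\right) = 0 - 2 \left(- \frac{1}{4}\right) \left(-1\right) \left(-1\right) = 0 - 2 \cdot \frac{1}{4} \left(-1\right) = 0 - - \frac{1}{2} = 0 + \frac{1}{2} = \frac{1}{2} \approx 0.5$)
$x K = \frac{1}{2} \left(-704\right) = -352$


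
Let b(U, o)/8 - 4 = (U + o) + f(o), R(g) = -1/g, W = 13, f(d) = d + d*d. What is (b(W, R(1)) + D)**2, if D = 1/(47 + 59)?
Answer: 184117761/11236 ≈ 16386.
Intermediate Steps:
f(d) = d + d**2
D = 1/106 ≈ 0.0094340
b(U, o) = 32 + 8*U + 8*o + 8*o*(1 + o) (b(U, o) = 32 + 8*((U + o) + o*(1 + o)) = 32 + 8*(U + o + o*(1 + o)) = 32 + (8*U + 8*o + 8*o*(1 + o)) = 32 + 8*U + 8*o + 8*o*(1 + o))
(b(W, R(1)) + D)**2 = ((32 + 8*13 + 8*(-1/1) + 8*(-1/1)*(1 - 1/1)) + 1/106)**2 = ((32 + 104 + 8*(-1*1) + 8*(-1*1)*(1 - 1*1)) + 1/106)**2 = ((32 + 104 + 8*(-1) + 8*(-1)*(1 - 1)) + 1/106)**2 = ((32 + 104 - 8 + 8*(-1)*0) + 1/106)**2 = ((32 + 104 - 8 + 0) + 1/106)**2 = (128 + 1/106)**2 = (13569/106)**2 = 184117761/11236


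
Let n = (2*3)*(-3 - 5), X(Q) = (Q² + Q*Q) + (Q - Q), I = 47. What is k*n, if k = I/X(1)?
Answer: -1128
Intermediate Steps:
X(Q) = 2*Q² (X(Q) = (Q² + Q²) + 0 = 2*Q² + 0 = 2*Q²)
n = -48 (n = 6*(-8) = -48)
k = 47/2 (k = 47/((2*1²)) = 47/((2*1)) = 47/2 ≈ 23.500)
k*n = (47/2)*(-48) = -1128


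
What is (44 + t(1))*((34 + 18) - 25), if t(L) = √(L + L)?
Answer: 1188 + 27*√2 ≈ 1226.2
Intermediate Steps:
t(L) = √2*√L (t(L) = √(2*L) = √2*√L)
(44 + t(1))*((34 + 18) - 25) = (44 + √2*√1)*((34 + 18) - 25) = (44 + √2*1)*(52 - 25) = (44 + √2)*27 = 1188 + 27*√2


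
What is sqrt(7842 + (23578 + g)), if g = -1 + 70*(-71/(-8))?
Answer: sqrt(128161)/2 ≈ 179.00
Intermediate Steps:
g = 2481/4 (g = -1 + 70*(-71*(-1/8)) = -1 + 70*(71/8) = -1 + 2485/4 = 2481/4 ≈ 620.25)
sqrt(7842 + (23578 + g)) = sqrt(7842 + (23578 + 2481/4)) = sqrt(7842 + 96793/4) = sqrt(128161/4) = sqrt(128161)/2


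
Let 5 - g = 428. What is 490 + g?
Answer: 67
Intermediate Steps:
g = -423 (g = 5 - 1*428 = 5 - 428 = -423)
490 + g = 490 - 423 = 67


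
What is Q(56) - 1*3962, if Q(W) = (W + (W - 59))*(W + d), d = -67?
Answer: -4545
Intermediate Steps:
Q(W) = (-67 + W)*(-59 + 2*W) (Q(W) = (W + (W - 59))*(W - 67) = (W + (-59 + W))*(-67 + W) = (-59 + 2*W)*(-67 + W) = (-67 + W)*(-59 + 2*W))
Q(56) - 1*3962 = (3953 - 193*56 + 2*56²) - 1*3962 = (3953 - 10808 + 2*3136) - 3962 = (3953 - 10808 + 6272) - 3962 = -583 - 3962 = -4545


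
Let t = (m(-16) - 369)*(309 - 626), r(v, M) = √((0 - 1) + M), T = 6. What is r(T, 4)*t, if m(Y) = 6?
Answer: 115071*√3 ≈ 1.9931e+5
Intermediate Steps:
r(v, M) = √(-1 + M)
t = 115071 (t = (6 - 369)*(309 - 626) = -363*(-317) = 115071)
r(T, 4)*t = √(-1 + 4)*115071 = √3*115071 = 115071*√3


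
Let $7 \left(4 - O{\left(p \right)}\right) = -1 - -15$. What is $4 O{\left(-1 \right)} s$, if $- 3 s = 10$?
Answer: $- \frac{80}{3} \approx -26.667$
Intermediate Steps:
$s = - \frac{10}{3}$ ($s = \left(- \frac{1}{3}\right) 10 = - \frac{10}{3} \approx -3.3333$)
$O{\left(p \right)} = 2$ ($O{\left(p \right)} = 4 - \frac{-1 - -15}{7} = 4 - \frac{-1 + 15}{7} = 4 - 2 = 2$)
$4 O{\left(-1 \right)} s = 4 \cdot 2 \left(- \frac{10}{3}\right) = 4 \left(- \frac{20}{3}\right) = - \frac{80}{3}$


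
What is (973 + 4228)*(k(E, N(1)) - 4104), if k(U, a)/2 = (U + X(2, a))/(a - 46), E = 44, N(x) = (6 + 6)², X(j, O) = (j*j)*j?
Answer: -149375692/7 ≈ -2.1339e+7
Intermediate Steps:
X(j, O) = j³ (X(j, O) = j²*j = j³)
N(x) = 144 (N(x) = 12² = 144)
k(U, a) = 2*(8 + U)/(-46 + a) (k(U, a) = 2*((U + 2³)/(a - 46)) = 2*((U + 8)/(-46 + a)) = 2*((8 + U)/(-46 + a)) = 2*(8 + U)/(-46 + a))
(973 + 4228)*(k(E, N(1)) - 4104) = (973 + 4228)*(2*(8 + 44)/(-46 + 144) - 4104) = 5201*(2*52/98 - 4104) = 5201*(2*(1/98)*52 - 4104) = 5201*(52/49 - 4104) = 5201*(-201044/49) = -149375692/7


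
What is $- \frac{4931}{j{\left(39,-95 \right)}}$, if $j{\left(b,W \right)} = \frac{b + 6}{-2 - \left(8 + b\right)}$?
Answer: $\frac{241619}{45} \approx 5369.3$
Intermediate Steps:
$j{\left(b,W \right)} = \frac{6 + b}{-10 - b}$
$- \frac{4931}{j{\left(39,-95 \right)}} = - \frac{4931}{\frac{1}{10 + 39} \left(-6 - 39\right)} = - \frac{4931}{\frac{1}{49} \left(-6 - 39\right)} = - \frac{4931}{\frac{1}{49} \left(-45\right)} = - \frac{4931}{- \frac{45}{49}} = \left(-4931\right) \left(- \frac{49}{45}\right) = \frac{241619}{45}$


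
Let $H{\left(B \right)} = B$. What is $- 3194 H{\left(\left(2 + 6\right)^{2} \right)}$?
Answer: $-204416$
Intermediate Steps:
$- 3194 H{\left(\left(2 + 6\right)^{2} \right)} = - 3194 \left(2 + 6\right)^{2} = - 3194 \cdot 8^{2} = \left(-3194\right) 64 = -204416$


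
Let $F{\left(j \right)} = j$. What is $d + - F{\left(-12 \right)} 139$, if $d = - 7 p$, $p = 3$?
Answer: $1647$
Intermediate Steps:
$d = -21$ ($d = \left(-7\right) 3 = -21$)
$d + - F{\left(-12 \right)} 139 = -21 + \left(-1\right) \left(-12\right) 139 = -21 + 12 \cdot 139 = -21 + 1668 = 1647$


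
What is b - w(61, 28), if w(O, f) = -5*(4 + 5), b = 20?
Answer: 65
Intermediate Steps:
w(O, f) = -45 (w(O, f) = -5*9 = -45)
b - w(61, 28) = 20 - 1*(-45) = 20 + 45 = 65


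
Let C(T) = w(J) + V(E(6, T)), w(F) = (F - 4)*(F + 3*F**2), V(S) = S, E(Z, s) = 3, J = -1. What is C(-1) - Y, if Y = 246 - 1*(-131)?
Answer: -384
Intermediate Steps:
w(F) = (-4 + F)*(F + 3*F**2)
Y = 377 (Y = 246 + 131 = 377)
C(T) = -7 (C(T) = -(-4 - 11*(-1) + 3*(-1)**2) + 3 = -(-4 + 11 + 3*1) + 3 = -(-4 + 11 + 3) + 3 = -1*10 + 3 = -10 + 3 = -7)
C(-1) - Y = -7 - 1*377 = -7 - 377 = -384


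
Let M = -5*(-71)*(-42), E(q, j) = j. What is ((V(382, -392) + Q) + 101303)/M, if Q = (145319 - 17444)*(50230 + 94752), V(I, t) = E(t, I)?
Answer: -1235978329/994 ≈ -1.2434e+6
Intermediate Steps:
V(I, t) = I
M = -14910 (M = 355*(-42) = -14910)
Q = 18539573250 (Q = 127875*144982 = 18539573250)
((V(382, -392) + Q) + 101303)/M = ((382 + 18539573250) + 101303)/(-14910) = (18539573632 + 101303)*(-1/14910) = 18539674935*(-1/14910) = -1235978329/994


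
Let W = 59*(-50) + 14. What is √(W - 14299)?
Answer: 3*I*√1915 ≈ 131.28*I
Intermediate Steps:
W = -2936 (W = -2950 + 14 = -2936)
√(W - 14299) = √(-2936 - 14299) = √(-17235) = 3*I*√1915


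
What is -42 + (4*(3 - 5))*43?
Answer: -386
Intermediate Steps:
-42 + (4*(3 - 5))*43 = -42 + (4*(-2))*43 = -42 - 8*43 = -42 - 344 = -386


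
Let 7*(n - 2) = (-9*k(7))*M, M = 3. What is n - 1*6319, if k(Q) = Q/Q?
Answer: -44246/7 ≈ -6320.9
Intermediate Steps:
k(Q) = 1
n = -13/7 (n = 2 + (-9*1*3)/7 = 2 + (-9*3)/7 = 2 + (⅐)*(-27) = 2 - 27/7 = -13/7 ≈ -1.8571)
n - 1*6319 = -13/7 - 1*6319 = -13/7 - 6319 = -44246/7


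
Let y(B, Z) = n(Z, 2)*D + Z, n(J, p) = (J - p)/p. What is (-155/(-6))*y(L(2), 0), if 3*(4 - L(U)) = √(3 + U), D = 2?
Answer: -155/3 ≈ -51.667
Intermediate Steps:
n(J, p) = (J - p)/p
L(U) = 4 - √(3 + U)/3
y(B, Z) = -2 + 2*Z (y(B, Z) = ((Z - 1*2)/2)*2 + Z = ((Z - 2)/2)*2 + Z = ((-2 + Z)/2)*2 + Z = (-1 + Z/2)*2 + Z = (-2 + Z) + Z = -2 + 2*Z)
(-155/(-6))*y(L(2), 0) = (-155/(-6))*(-2 + 2*0) = (-155*(-⅙))*(-2 + 0) = (155/6)*(-2) = -155/3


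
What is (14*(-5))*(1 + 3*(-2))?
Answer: 350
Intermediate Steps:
(14*(-5))*(1 + 3*(-2)) = -70*(1 - 6) = -70*(-5) = 350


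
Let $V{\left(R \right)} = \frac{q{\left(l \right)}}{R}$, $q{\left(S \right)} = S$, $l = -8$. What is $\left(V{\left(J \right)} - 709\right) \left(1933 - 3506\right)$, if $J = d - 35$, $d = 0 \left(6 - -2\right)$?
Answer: $\frac{39021411}{35} \approx 1.1149 \cdot 10^{6}$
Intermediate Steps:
$d = 0$ ($d = 0 \left(6 + 2\right) = 0 \cdot 8 = 0$)
$J = -35$ ($J = 0 - 35 = -35$)
$V{\left(R \right)} = - \frac{8}{R}$
$\left(V{\left(J \right)} - 709\right) \left(1933 - 3506\right) = \left(- \frac{8}{-35} - 709\right) \left(1933 - 3506\right) = \left(\left(-8\right) \left(- \frac{1}{35}\right) - 709\right) \left(-1573\right) = \left(\frac{8}{35} - 709\right) \left(-1573\right) = \left(- \frac{24807}{35}\right) \left(-1573\right) = \frac{39021411}{35}$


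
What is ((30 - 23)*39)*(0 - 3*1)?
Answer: -819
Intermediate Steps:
((30 - 23)*39)*(0 - 3*1) = (7*39)*(0 - 3) = 273*(-3) = -819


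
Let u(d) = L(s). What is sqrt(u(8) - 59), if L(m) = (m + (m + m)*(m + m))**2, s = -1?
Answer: 5*I*sqrt(2) ≈ 7.0711*I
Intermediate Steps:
L(m) = (m + 4*m**2)**2 (L(m) = (m + (2*m)*(2*m))**2 = (m + 4*m**2)**2)
u(d) = 9 (u(d) = (-1)**2*(1 + 4*(-1))**2 = 1*(1 - 4)**2 = 1*(-3)**2 = 1*9 = 9)
sqrt(u(8) - 59) = sqrt(9 - 59) = sqrt(-50) = 5*I*sqrt(2)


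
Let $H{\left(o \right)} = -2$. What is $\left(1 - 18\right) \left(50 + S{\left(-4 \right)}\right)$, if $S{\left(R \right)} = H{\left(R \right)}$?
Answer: $-816$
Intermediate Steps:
$S{\left(R \right)} = -2$
$\left(1 - 18\right) \left(50 + S{\left(-4 \right)}\right) = \left(1 - 18\right) \left(50 - 2\right) = \left(1 - 18\right) 48 = \left(-17\right) 48 = -816$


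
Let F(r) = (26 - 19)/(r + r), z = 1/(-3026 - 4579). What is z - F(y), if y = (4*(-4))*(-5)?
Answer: -10679/243360 ≈ -0.043881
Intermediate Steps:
z = -1/7605 (z = 1/(-7605) = -1/7605 ≈ -0.00013149)
y = 80 (y = -16*(-5) = 80)
F(r) = 7/(2*r) (F(r) = 7/((2*r)) = 7*(1/(2*r)) = 7/(2*r))
z - F(y) = -1/7605 - 7/(2*80) = -1/7605 - 1*7/160 = -1/7605 - 7/160 = -10679/243360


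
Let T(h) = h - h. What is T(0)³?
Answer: 0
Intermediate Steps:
T(h) = 0
T(0)³ = 0³ = 0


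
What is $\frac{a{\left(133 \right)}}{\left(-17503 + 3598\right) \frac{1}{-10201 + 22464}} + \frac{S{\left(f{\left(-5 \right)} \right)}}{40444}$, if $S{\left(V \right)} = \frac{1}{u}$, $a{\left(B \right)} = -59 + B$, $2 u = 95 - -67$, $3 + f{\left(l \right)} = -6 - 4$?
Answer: $- \frac{110104178869}{1687121460} \approx -65.262$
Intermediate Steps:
$f{\left(l \right)} = -13$ ($f{\left(l \right)} = -3 - 10 = -13$)
$u = 81$ ($u = \frac{95 - -67}{2} = \frac{95 + 67}{2} = \frac{1}{2} \cdot 162 = 81$)
$S{\left(V \right)} = \frac{1}{81}$
$\frac{a{\left(133 \right)}}{\left(-17503 + 3598\right) \frac{1}{-10201 + 22464}} + \frac{S{\left(f{\left(-5 \right)} \right)}}{40444} = \frac{-59 + 133}{\left(-17503 + 3598\right) \frac{1}{-10201 + 22464}} + \frac{1}{81 \cdot 40444} = \frac{74}{\left(-13905\right) \frac{1}{12263}} + \frac{1}{81} \cdot \frac{1}{40444} = \frac{74}{\left(-13905\right) \frac{1}{12263}} + \frac{1}{3275964} = \frac{74}{- \frac{13905}{12263}} + \frac{1}{3275964} = 74 \left(- \frac{12263}{13905}\right) + \frac{1}{3275964} = - \frac{907462}{13905} + \frac{1}{3275964} = - \frac{110104178869}{1687121460}$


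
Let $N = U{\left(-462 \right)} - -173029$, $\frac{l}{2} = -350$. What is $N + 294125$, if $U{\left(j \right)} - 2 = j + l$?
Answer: $465994$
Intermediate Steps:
$l = -700$ ($l = 2 \left(-350\right) = -700$)
$U{\left(j \right)} = -698 + j$ ($U{\left(j \right)} = 2 + \left(j - 700\right) = 2 + \left(-700 + j\right) = -698 + j$)
$N = 171869$ ($N = \left(-698 - 462\right) - -173029 = -1160 + 173029 = 171869$)
$N + 294125 = 171869 + 294125 = 465994$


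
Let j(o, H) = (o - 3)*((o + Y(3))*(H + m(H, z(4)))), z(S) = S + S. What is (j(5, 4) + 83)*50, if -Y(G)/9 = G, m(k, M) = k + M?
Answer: -31050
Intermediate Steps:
z(S) = 2*S
m(k, M) = M + k
Y(G) = -9*G
j(o, H) = (-27 + o)*(-3 + o)*(8 + 2*H) (j(o, H) = (o - 3)*((o - 9*3)*(H + (2*4 + H))) = (-3 + o)*((o - 27)*(H + (8 + H))) = (-3 + o)*((-27 + o)*(8 + 2*H)) = (-27 + o)*(-3 + o)*(8 + 2*H))
(j(5, 4) + 83)*50 = ((648 - 240*5 + 8*5**2 + 162*4 - 60*4*5 + 2*4*5**2) + 83)*50 = ((648 - 1200 + 8*25 + 648 - 1200 + 2*4*25) + 83)*50 = ((648 - 1200 + 200 + 648 - 1200 + 200) + 83)*50 = (-704 + 83)*50 = -621*50 = -31050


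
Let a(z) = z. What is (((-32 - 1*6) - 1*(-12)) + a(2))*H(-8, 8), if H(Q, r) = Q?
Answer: 192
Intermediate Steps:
(((-32 - 1*6) - 1*(-12)) + a(2))*H(-8, 8) = (((-32 - 1*6) - 1*(-12)) + 2)*(-8) = (((-32 - 6) + 12) + 2)*(-8) = ((-38 + 12) + 2)*(-8) = (-26 + 2)*(-8) = -24*(-8) = 192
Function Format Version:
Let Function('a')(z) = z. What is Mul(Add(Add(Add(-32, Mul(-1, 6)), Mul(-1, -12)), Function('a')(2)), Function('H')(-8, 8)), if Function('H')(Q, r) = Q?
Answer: 192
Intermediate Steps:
Mul(Add(Add(Add(-32, Mul(-1, 6)), Mul(-1, -12)), Function('a')(2)), Function('H')(-8, 8)) = Mul(Add(Add(Add(-32, Mul(-1, 6)), Mul(-1, -12)), 2), -8) = Mul(Add(Add(Add(-32, -6), 12), 2), -8) = Mul(Add(Add(-38, 12), 2), -8) = Mul(Add(-26, 2), -8) = Mul(-24, -8) = 192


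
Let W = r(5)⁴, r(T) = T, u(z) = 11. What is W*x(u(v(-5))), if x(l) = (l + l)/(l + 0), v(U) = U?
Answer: 1250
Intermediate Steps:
W = 625 (W = 5⁴ = 625)
x(l) = 2 (x(l) = (2*l)/l = 2)
W*x(u(v(-5))) = 625*2 = 1250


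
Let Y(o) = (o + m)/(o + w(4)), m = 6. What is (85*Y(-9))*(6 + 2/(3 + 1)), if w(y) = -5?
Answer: 3315/28 ≈ 118.39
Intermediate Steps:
Y(o) = (6 + o)/(-5 + o) (Y(o) = (o + 6)/(o - 5) = (6 + o)/(-5 + o))
(85*Y(-9))*(6 + 2/(3 + 1)) = (85*((6 - 9)/(-5 - 9)))*(6 + 2/(3 + 1)) = (85*(-3/(-14)))*(6 + 2/4) = (85*(-1/14*(-3)))*(6 + (1/4)*2) = (85*(3/14))*(6 + 1/2) = (255/14)*(13/2) = 3315/28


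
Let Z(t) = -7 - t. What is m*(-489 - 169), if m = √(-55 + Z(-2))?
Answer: -1316*I*√15 ≈ -5096.8*I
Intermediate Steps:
m = 2*I*√15 (m = √(-55 + (-7 - 1*(-2))) = √(-55 + (-7 + 2)) = √(-55 - 5) = √(-60) = 2*I*√15 ≈ 7.746*I)
m*(-489 - 169) = (2*I*√15)*(-489 - 169) = (2*I*√15)*(-658) = -1316*I*√15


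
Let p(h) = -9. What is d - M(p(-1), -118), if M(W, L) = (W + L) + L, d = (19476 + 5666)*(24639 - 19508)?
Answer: 129003847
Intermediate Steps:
d = 129003602 (d = 25142*5131 = 129003602)
M(W, L) = W + 2*L (M(W, L) = (L + W) + L = W + 2*L)
d - M(p(-1), -118) = 129003602 - (-9 + 2*(-118)) = 129003602 - (-9 - 236) = 129003602 - 1*(-245) = 129003602 + 245 = 129003847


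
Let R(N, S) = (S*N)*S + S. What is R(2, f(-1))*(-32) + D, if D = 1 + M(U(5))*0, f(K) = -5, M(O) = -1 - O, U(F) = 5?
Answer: -1439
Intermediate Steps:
R(N, S) = S + N*S² (R(N, S) = (N*S)*S + S = N*S² + S = S + N*S²)
D = 1 (D = 1 + (-1 - 1*5)*0 = 1 + (-1 - 5)*0 = 1 - 6*0 = 1 + 0 = 1)
R(2, f(-1))*(-32) + D = -5*(1 + 2*(-5))*(-32) + 1 = -5*(1 - 10)*(-32) + 1 = -5*(-9)*(-32) + 1 = 45*(-32) + 1 = -1440 + 1 = -1439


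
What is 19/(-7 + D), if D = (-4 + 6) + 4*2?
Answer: 19/3 ≈ 6.3333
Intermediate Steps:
D = 10 (D = 2 + 8 = 10)
19/(-7 + D) = 19/(-7 + 10) = 19/3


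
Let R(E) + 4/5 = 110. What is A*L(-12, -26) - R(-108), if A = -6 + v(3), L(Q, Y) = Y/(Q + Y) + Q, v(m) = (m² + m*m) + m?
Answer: -26499/95 ≈ -278.94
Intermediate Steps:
v(m) = m + 2*m² (v(m) = (m² + m²) + m = 2*m² + m = m + 2*m²)
L(Q, Y) = Q + Y/(Q + Y) (L(Q, Y) = Y/(Q + Y) + Q = Q + Y/(Q + Y))
R(E) = 546/5 (R(E) = -⅘ + 110 = 546/5)
A = 15 (A = -6 + 3*(1 + 2*3) = -6 + 3*(1 + 6) = -6 + 3*7 = -6 + 21 = 15)
A*L(-12, -26) - R(-108) = 15*((-26 + (-12)² - 12*(-26))/(-12 - 26)) - 1*546/5 = 15*((-26 + 144 + 312)/(-38)) - 546/5 = 15*(-1/38*430) - 546/5 = 15*(-215/19) - 546/5 = -3225/19 - 546/5 = -26499/95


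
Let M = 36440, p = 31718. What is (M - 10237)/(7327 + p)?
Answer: 26203/39045 ≈ 0.67110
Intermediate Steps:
(M - 10237)/(7327 + p) = (36440 - 10237)/(7327 + 31718) = 26203/39045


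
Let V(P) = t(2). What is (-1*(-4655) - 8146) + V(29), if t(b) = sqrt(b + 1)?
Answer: -3491 + sqrt(3) ≈ -3489.3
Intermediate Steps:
t(b) = sqrt(1 + b)
V(P) = sqrt(3) (V(P) = sqrt(1 + 2) = sqrt(3))
(-1*(-4655) - 8146) + V(29) = (-1*(-4655) - 8146) + sqrt(3) = (4655 - 8146) + sqrt(3) = -3491 + sqrt(3)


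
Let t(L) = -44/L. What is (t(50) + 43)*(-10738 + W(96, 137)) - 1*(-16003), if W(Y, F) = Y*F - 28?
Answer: 2912533/25 ≈ 1.1650e+5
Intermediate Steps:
W(Y, F) = -28 + F*Y (W(Y, F) = F*Y - 28 = -28 + F*Y)
(t(50) + 43)*(-10738 + W(96, 137)) - 1*(-16003) = (-44/50 + 43)*(-10738 + (-28 + 137*96)) - 1*(-16003) = (-44*1/50 + 43)*(-10738 + (-28 + 13152)) + 16003 = (-22/25 + 43)*(-10738 + 13124) + 16003 = (1053/25)*2386 + 16003 = 2512458/25 + 16003 = 2912533/25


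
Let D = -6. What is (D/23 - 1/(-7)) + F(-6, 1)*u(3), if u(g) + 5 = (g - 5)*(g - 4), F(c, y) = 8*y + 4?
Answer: -5815/161 ≈ -36.118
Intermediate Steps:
F(c, y) = 4 + 8*y
u(g) = -5 + (-5 + g)*(-4 + g) (u(g) = -5 + (g - 5)*(g - 4) = -5 + (-5 + g)*(-4 + g))
(D/23 - 1/(-7)) + F(-6, 1)*u(3) = (-6/23 - 1/(-7)) + (4 + 8*1)*(15 + 3**2 - 9*3) = (-6*1/23 - 1*(-1/7)) + (4 + 8)*(15 + 9 - 27) = (-6/23 + 1/7) + 12*(-3) = -19/161 - 36 = -5815/161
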